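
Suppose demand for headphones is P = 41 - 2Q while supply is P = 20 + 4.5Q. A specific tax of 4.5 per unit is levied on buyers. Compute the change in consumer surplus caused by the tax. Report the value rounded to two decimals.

-3.99

Pre-tax equilibrium: 41 - 2Q = 20 + 4.5Q gives Q* = 3.2308, P* = 34.5385.
With the tax, buyers' net willingness to pay falls by 4.5: (41 - 4.5) - 2Q = 20 + 4.5Q, so Q_t = 2.5385. Buyers pay P_b = 35.9231; sellers receive P_s = P_b - 4.5 = 31.4231.
CS falls from (1/2)(3.2308)(6.4615) = 10.4379 to (1/2)(2.5385)(5.0769) = 6.4438, a change of -3.9941.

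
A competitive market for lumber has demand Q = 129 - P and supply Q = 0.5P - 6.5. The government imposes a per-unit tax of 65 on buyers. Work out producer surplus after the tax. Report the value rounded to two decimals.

289.00

Rewriting demand in inverse form: P = 129 - Q.
Rewriting supply in inverse form: P = 13 + 2Q.
Pre-tax equilibrium: 129 - Q = 13 + 2Q gives Q* = 38.6667, P* = 90.3333.
With the tax, buyers' net willingness to pay falls by 65: (129 - 65) - Q = 13 + 2Q, so Q_t = 17. Buyers pay P_b = 112; sellers receive P_s = P_b - 65 = 47.
Producer surplus is the triangle above supply below P_s: (1/2)(17)(47 - 13) = 289.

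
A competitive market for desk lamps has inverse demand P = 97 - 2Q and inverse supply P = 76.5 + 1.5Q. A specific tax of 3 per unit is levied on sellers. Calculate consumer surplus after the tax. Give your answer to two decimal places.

Pre-tax equilibrium: 97 - 2Q = 76.5 + 1.5Q gives Q* = 5.8571, P* = 85.2857.
With the tax, sellers need 3 more per unit: 97 - 2Q = 76.5 + 1.5Q + 3, so Q_t = 5. Buyers pay P_b = 87; sellers receive P_s = P_b - 3 = 84.
Consumer surplus is the triangle under demand above P_b: (1/2)(5)(97 - 87) = 25.

25.00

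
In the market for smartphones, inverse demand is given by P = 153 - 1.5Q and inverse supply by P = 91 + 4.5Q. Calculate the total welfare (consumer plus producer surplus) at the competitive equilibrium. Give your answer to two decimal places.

320.33

Setting demand equal to supply, 62 = 6Q, so Q* = 10.3333 and P* = 137.5.
CS = (1/2)(10.3333)(15.5) = 80.0833 and PS = (1/2)(10.3333)(46.5) = 240.25, so total surplus = 320.3333.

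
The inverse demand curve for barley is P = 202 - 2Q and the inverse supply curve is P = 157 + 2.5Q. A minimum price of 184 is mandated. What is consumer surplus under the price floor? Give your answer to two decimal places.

Free-market equilibrium: 202 - 2Q = 157 + 2.5Q gives Q* = 10, P* = 182.
At the floor price 184, quantity demanded is (202 - 184)/2 = 9; demand is the short side, so Q = 9 trades at P = 184.
CS is the triangle under demand above 184: (1/2)(9)(202 - 184) = 81.

81.00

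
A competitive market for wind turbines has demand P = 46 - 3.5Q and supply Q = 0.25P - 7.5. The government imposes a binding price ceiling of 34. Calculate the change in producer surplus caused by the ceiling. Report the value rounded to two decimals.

-7.10

Rewriting supply in inverse form: P = 30 + 4Q.
Without the control, 46 - 3.5Q = 30 + 4Q so Q* = 2.1333 and P* = 38.5333.
At the ceiling price 34, quantity supplied is (34 - 30)/4 = 1; supply is the short side, so Q = 1 trades at P = 34.
PS goes from (1/2)(2.1333)(8.5333) = 9.1022 to 2 (computed as (34 - 30)(1) - (1/2)(4)(1)^2), a change of -7.1022.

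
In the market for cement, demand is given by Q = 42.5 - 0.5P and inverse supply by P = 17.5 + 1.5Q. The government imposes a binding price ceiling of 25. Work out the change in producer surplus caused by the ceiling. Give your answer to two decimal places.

-260.20

Rewriting demand in inverse form: P = 85 - 2Q.
Free-market equilibrium: 85 - 2Q = 17.5 + 1.5Q gives Q* = 19.2857, P* = 46.4286.
At P = 25, sellers supply (25 - 17.5)/1.5 = 5 while buyers want more, so the quantity traded is 5 at price 25.
PS goes from (1/2)(19.2857)(28.9286) = 278.9541 to 18.75 (computed as (25 - 17.5)(5) - (1/2)(1.5)(5)^2), a change of -260.2041.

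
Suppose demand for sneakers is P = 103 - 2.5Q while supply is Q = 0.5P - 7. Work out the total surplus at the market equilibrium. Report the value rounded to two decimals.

880.11

Rewriting supply in inverse form: P = 14 + 2Q.
Set 103 - 2.5Q = 14 + 2Q, which gives 89 = 4.5Q, so Q* = 19.7778 and P* = 103 - 2.5(19.7778) = 53.5556.
CS = (1/2)(19.7778)(49.4444) = 488.9506 and PS = (1/2)(19.7778)(39.5556) = 391.1605, so total surplus = 880.1111.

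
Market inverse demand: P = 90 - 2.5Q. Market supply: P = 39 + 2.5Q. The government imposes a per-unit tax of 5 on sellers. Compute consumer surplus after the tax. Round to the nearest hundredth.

105.80

Pre-tax equilibrium: 90 - 2.5Q = 39 + 2.5Q gives Q* = 10.2, P* = 64.5.
With the tax, sellers need 5 more per unit: 90 - 2.5Q = 39 + 2.5Q + 5, so Q_t = 9.2. Buyers pay P_b = 67; sellers receive P_s = P_b - 5 = 62.
CS = (1/2)(Q_t)(90 - P_b) = (1/2)(9.2)(23) = 105.8.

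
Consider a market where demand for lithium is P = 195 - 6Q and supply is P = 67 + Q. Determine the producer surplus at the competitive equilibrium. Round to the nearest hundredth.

Equilibrium: 195 - 6Q = 67 + Q, so Q* = 18.2857 and P* = 85.2857.
PS is the area between P* and the supply curve from 0 to Q*: (1/2)(18.2857)(18.2857) = 167.1837.

167.18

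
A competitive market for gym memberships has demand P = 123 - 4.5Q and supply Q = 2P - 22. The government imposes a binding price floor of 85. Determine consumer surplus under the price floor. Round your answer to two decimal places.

160.44

Rewriting supply in inverse form: P = 11 + 0.5Q.
Free-market equilibrium: 123 - 4.5Q = 11 + 0.5Q gives Q* = 22.4, P* = 22.2.
At the floor price 85, quantity demanded is (123 - 85)/4.5 = 8.4444; demand is the short side, so Q = 8.4444 trades at P = 85.
CS is the triangle under demand above 85: (1/2)(8.4444)(123 - 85) = 160.4444.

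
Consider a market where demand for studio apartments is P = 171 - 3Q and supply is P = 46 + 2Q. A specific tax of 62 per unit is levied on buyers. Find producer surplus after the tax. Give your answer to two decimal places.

Pre-tax equilibrium: 171 - 3Q = 46 + 2Q gives Q* = 25, P* = 96.
With the tax, buyers' net willingness to pay falls by 62: (171 - 62) - 3Q = 46 + 2Q, so Q_t = 12.6. Buyers pay P_b = 133.2; sellers receive P_s = P_b - 62 = 71.2.
PS = (1/2)(Q_t)(P_s - 46) = (1/2)(12.6)(25.2) = 158.76.

158.76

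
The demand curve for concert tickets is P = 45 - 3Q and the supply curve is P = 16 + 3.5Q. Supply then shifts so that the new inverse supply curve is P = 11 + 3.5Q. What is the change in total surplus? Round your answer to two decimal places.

Initial equilibrium: Q_0 = 4.4615, P_0 = 31.6154; CS_0 = (1/2)(4.4615)(13.3846) = 29.858, PS_0 = (1/2)(4.4615)(15.6154) = 34.8343.
New equilibrium: 45 - 3Q = 11 + 3.5Q gives Q_1 = 5.2308, P_1 = 29.3077; CS_1 = 41.0414, PS_1 = 47.8817.
Change in total surplus = (41.0414 + 47.8817) - (29.858 + 34.8343) = 24.2308.

24.23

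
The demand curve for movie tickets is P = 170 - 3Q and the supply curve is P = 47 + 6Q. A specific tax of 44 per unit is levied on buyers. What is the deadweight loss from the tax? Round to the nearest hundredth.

Pre-tax equilibrium: 170 - 3Q = 47 + 6Q gives Q* = 13.6667, P* = 129.
A tax on buyers shifts demand down by 44: (170 - 44) - 3Q = 47 + 6Q, so Q_t = 8.7778. Buyers pay P_b = 143.6667; sellers receive P_s = P_b - 44 = 99.6667.
The welfare triangle lost has base Q* - Q_t = 4.8889 and height t = 44, so DWL = (1/2)(4.8889)(44) = 107.5556.

107.56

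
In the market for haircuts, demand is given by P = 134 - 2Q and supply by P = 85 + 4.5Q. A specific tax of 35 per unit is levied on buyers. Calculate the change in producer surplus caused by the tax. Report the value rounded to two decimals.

Without the tax, 134 - 2Q = 85 + 4.5Q so Q* = 7.5385 and P* = 118.9231.
A tax on buyers shifts demand down by 35: (134 - 35) - 2Q = 85 + 4.5Q, so Q_t = 2.1538. Buyers pay P_b = 129.6923; sellers receive P_s = P_b - 35 = 94.6923.
PS falls from (1/2)(7.5385)(33.9231) = 127.8639 to (1/2)(2.1538)(9.6923) = 10.4379, a change of -117.426.

-117.43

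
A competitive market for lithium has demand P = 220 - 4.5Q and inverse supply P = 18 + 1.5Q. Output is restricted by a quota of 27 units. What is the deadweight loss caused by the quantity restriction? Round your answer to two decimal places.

133.33

Unrestricted equilibrium: Q* = (220 - 18)/(4.5 + 1.5) = 33.6667.
At Q = 27 the demand price is 220 - 4.5(27) = 98.5 and the supply price is 18 + 1.5(27) = 58.5.
DWL = (1/2)(gap between curves at 27) x (Q* - 27) = (1/2)(40)(6.6667) = 133.3333.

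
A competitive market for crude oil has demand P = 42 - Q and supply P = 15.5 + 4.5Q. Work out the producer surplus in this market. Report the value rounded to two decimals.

Setting demand equal to supply, 26.5 = 5.5Q, so Q* = 4.8182 and P* = 37.1818.
The supply curve's price intercept is 15.5, so PS = (1/2)(Q*)(P* - 15.5) = (1/2)(4.8182)(21.6818) = 52.2335.

52.23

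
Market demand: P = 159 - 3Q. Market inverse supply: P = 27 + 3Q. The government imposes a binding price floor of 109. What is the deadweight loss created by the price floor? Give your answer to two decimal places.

Without the control, 159 - 3Q = 27 + 3Q so Q* = 22 and P* = 93.
At the floor price 109, quantity demanded is (159 - 109)/3 = 16.6667; demand is the short side, so Q = 16.6667 trades at P = 109.
At Q = 16.6667 the demand price is 109 and the supply price is 77. Deadweight loss is the triangle between the curves from 16.6667 to 22: (1/2)(109 - 77)(22 - 16.6667) = 85.3333.

85.33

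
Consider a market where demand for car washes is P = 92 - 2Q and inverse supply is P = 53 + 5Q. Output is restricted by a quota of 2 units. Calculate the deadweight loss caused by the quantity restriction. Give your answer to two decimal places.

Unrestricted equilibrium: Q* = (92 - 53)/(2 + 5) = 5.5714.
At Q = 2 the demand price is 92 - 2(2) = 88 and the supply price is 53 + 5(2) = 63.
Deadweight loss is the triangle between the curves from 2 to 5.5714: (1/2)(88 - 63)(5.5714 - 2) = 44.6429.

44.64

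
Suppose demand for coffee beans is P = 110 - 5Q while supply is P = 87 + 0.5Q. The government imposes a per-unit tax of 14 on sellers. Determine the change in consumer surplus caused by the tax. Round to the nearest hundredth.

-37.02

Pre-tax equilibrium: 110 - 5Q = 87 + 0.5Q gives Q* = 4.1818, P* = 89.0909.
A tax on sellers shifts supply up by 14: 110 - 5Q = 87 + 0.5Q + 14, so Q_t = 1.6364. Buyers pay P_b = 101.8182; sellers receive P_s = P_b - 14 = 87.8182.
CS falls from (1/2)(4.1818)(20.9091) = 43.719 to (1/2)(1.6364)(8.1818) = 6.6942, a change of -37.0248.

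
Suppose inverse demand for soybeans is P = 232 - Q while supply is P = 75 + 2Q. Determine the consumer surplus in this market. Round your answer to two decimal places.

1369.39

Set 232 - Q = 75 + 2Q, which gives 157 = 3Q, so Q* = 52.3333 and P* = 232 - (52.3333) = 179.6667.
The demand choke price is 232, so CS = (1/2)(Q*)(232 - P*) = (1/2)(52.3333)(52.3333) = 1369.3889.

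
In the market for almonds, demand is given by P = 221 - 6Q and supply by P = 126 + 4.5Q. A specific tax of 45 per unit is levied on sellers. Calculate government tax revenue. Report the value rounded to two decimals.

214.29

Pre-tax equilibrium: 221 - 6Q = 126 + 4.5Q gives Q* = 9.0476, P* = 166.7143.
A tax on sellers shifts supply up by 45: 221 - 6Q = 126 + 4.5Q + 45, so Q_t = 4.7619. Buyers pay P_b = 192.4286; sellers receive P_s = P_b - 45 = 147.4286.
Revenue is the tax times quantity traded: 45 x 4.7619 = 214.2857.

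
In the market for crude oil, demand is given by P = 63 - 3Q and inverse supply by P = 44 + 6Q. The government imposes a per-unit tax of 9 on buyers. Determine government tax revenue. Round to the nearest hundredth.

10.00

Without the tax, 63 - 3Q = 44 + 6Q so Q* = 2.1111 and P* = 56.6667.
With the tax, buyers' net willingness to pay falls by 9: (63 - 9) - 3Q = 44 + 6Q, so Q_t = 1.1111. Buyers pay P_b = 59.6667; sellers receive P_s = P_b - 9 = 50.6667.
Tax revenue = t x Q_t = 9 x 1.1111 = 10.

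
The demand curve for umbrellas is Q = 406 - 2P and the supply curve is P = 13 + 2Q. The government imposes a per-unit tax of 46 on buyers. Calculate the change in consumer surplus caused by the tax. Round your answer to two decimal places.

Rewriting demand in inverse form: P = 203 - 0.5Q.
Without the tax, 203 - 0.5Q = 13 + 2Q so Q* = 76 and P* = 165.
A tax on buyers shifts demand down by 46: (203 - 46) - 0.5Q = 13 + 2Q, so Q_t = 57.6. Buyers pay P_b = 174.2; sellers receive P_s = P_b - 46 = 128.2.
CS falls from (1/2)(76)(38) = 1444 to (1/2)(57.6)(28.8) = 829.44, a change of -614.56.

-614.56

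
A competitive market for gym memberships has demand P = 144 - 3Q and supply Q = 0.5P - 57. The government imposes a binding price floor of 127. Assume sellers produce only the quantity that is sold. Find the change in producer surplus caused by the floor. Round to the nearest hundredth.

5.56

Rewriting supply in inverse form: P = 114 + 2Q.
Free-market equilibrium: 144 - 3Q = 114 + 2Q gives Q* = 6, P* = 126.
At P = 127, buyers demand (144 - 127)/3 = 5.6667 while sellers would supply more, so the quantity traded is 5.6667 at price 127.
PS goes from (1/2)(6)(12) = 36 to 41.5556 (computed as (127 - 114)(5.6667) - (1/2)(2)(5.6667)^2), a change of 5.5556.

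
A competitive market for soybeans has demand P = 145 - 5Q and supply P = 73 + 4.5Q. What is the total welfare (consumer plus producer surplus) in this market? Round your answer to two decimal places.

272.84

Equilibrium: 145 - 5Q = 73 + 4.5Q, so Q* = 7.5789 and P* = 107.1053.
CS = (1/2)(7.5789)(37.8947) = 143.6011 and PS = (1/2)(7.5789)(34.1053) = 129.241, so total surplus = 272.8421.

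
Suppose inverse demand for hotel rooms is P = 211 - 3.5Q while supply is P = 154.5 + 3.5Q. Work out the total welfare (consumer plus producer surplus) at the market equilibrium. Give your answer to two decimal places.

Equilibrium: 211 - 3.5Q = 154.5 + 3.5Q, so Q* = 8.0714 and P* = 182.75.
Total surplus is the full triangle between the curves from 0 to Q*: (1/2)(8.0714)(211 - 154.5) = 228.0179.

228.02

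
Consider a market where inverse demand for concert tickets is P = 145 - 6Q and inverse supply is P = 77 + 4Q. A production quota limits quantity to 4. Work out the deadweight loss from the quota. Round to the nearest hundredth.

Without the quota, 145 - 6Q = 77 + 4Q gives Q* = 6.8.
At Q = 4 the demand price is 145 - 6(4) = 121 and the supply price is 77 + 4(4) = 93.
DWL = (1/2)(gap between curves at 4) x (Q* - 4) = (1/2)(28)(2.8) = 39.2.

39.20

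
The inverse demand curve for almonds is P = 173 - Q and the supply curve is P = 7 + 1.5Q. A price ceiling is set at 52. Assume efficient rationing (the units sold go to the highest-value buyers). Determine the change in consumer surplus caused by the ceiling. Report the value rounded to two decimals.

Without the control, 173 - Q = 7 + 1.5Q so Q* = 66.4 and P* = 106.6.
At P = 52, sellers supply (52 - 7)/1.5 = 30 while buyers want more, so the quantity traded is 30 at price 52.
CS goes from (1/2)(66.4)(66.4) = 2204.48 to 3180 (computed as (173 - 52)(30) - (1/2)(1)(30)^2), a change of 975.52.

975.52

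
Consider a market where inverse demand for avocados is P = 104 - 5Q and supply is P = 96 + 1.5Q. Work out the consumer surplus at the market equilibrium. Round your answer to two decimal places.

Equilibrium: 104 - 5Q = 96 + 1.5Q, so Q* = 1.2308 and P* = 97.8462.
Consumer surplus is the triangle under demand above P*: (1/2)(1.2308)(104 - 97.8462) = (1/2)(1.2308)(6.1538) = 3.787.

3.79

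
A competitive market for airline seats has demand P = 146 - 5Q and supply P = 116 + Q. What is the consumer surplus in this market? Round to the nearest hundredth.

Set 146 - 5Q = 116 + Q, which gives 30 = 6Q, so Q* = 5 and P* = 146 - 5(5) = 121.
CS is the area between the demand curve and P* from 0 to Q*: (1/2)(5)(25) = 62.5.

62.50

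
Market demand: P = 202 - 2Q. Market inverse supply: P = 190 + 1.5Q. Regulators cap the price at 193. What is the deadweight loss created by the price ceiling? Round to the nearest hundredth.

3.57

Without the control, 202 - 2Q = 190 + 1.5Q so Q* = 3.4286 and P* = 195.1429.
At P = 193, sellers supply (193 - 190)/1.5 = 2 while buyers want more, so the quantity traded is 2 at price 193.
At Q = 2 the demand price is 198 and the supply price is 193. Deadweight loss is the triangle between the curves from 2 to 3.4286: (1/2)(198 - 193)(3.4286 - 2) = 3.5714.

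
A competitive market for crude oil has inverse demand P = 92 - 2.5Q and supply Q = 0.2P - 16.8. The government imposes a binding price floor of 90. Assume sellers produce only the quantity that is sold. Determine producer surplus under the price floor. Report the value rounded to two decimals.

3.20

Rewriting supply in inverse form: P = 84 + 5Q.
Without the control, 92 - 2.5Q = 84 + 5Q so Q* = 1.0667 and P* = 89.3333.
At the floor price 90, quantity demanded is (92 - 90)/2.5 = 0.8; demand is the short side, so Q = 0.8 trades at P = 90.
The supply price at Q = 0.8 is 88. PS is the trapezoid between 90 and supply over [0, 0.8]: (1/2)[(90 - 84) + (90 - 88)](0.8) = 3.2.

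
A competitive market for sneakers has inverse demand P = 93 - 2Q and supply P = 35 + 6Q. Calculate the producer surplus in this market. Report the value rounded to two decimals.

Setting demand equal to supply, 58 = 8Q, so Q* = 7.25 and P* = 78.5.
PS is the area between P* and the supply curve from 0 to Q*: (1/2)(7.25)(43.5) = 157.6875.

157.69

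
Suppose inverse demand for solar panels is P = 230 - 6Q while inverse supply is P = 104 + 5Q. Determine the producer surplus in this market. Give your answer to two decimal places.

328.02

Set 230 - 6Q = 104 + 5Q, which gives 126 = 11Q, so Q* = 11.4545 and P* = 230 - 6(11.4545) = 161.2727.
Producer surplus is the triangle above supply below P*: (1/2)(11.4545)(161.2727 - 104) = (1/2)(11.4545)(57.2727) = 328.0165.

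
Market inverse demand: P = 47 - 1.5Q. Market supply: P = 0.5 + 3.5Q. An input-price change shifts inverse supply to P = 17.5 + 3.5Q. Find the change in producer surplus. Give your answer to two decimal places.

-90.44

Initial equilibrium: Q_0 = 9.3, P_0 = 33.05; CS_0 = (1/2)(9.3)(13.95) = 64.8675, PS_0 = (1/2)(9.3)(32.55) = 151.3575.
New equilibrium: 47 - 1.5Q = 17.5 + 3.5Q gives Q_1 = 5.9, P_1 = 38.15; CS_1 = 26.1075, PS_1 = 60.9175.
Change in producer surplus = 60.9175 - 151.3575 = -90.44.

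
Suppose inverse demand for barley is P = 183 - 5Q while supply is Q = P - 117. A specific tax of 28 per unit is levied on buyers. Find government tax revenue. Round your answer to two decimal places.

Rewriting supply in inverse form: P = 117 + Q.
Pre-tax equilibrium: 183 - 5Q = 117 + Q gives Q* = 11, P* = 128.
A tax on buyers shifts demand down by 28: (183 - 28) - 5Q = 117 + Q, so Q_t = 6.3333. Buyers pay P_b = 151.3333; sellers receive P_s = P_b - 28 = 123.3333.
Revenue is the tax times quantity traded: 28 x 6.3333 = 177.3333.

177.33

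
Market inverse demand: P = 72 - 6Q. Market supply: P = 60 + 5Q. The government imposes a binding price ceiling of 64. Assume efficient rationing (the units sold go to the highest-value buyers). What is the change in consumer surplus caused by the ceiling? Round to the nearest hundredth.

0.91

Free-market equilibrium: 72 - 6Q = 60 + 5Q gives Q* = 1.0909, P* = 65.4545.
At P = 64, sellers supply (64 - 60)/5 = 0.8 while buyers want more, so the quantity traded is 0.8 at price 64.
CS goes from (1/2)(1.0909)(6.5455) = 3.5702 to 4.48 (computed as (72 - 64)(0.8) - (1/2)(6)(0.8)^2), a change of 0.9098.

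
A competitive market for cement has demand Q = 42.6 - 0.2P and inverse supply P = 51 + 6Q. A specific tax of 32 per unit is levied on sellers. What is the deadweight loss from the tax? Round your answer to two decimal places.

46.55

Rewriting demand in inverse form: P = 213 - 5Q.
Pre-tax equilibrium: 213 - 5Q = 51 + 6Q gives Q* = 14.7273, P* = 139.3636.
With the tax, sellers need 32 more per unit: 213 - 5Q = 51 + 6Q + 32, so Q_t = 11.8182. Buyers pay P_b = 153.9091; sellers receive P_s = P_b - 32 = 121.9091.
Deadweight loss is the triangle between the curves from Q_t to Q*: (1/2)(14.7273 - 11.8182)(32) = 46.5455.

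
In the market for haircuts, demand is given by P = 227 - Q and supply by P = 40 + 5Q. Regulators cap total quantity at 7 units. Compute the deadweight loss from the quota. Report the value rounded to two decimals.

1752.08

Unrestricted equilibrium: Q* = (227 - 40)/(1 + 5) = 31.1667.
At Q = 7 the demand price is 227 - (7) = 220 and the supply price is 40 + 5(7) = 75.
DWL = (1/2)(gap between curves at 7) x (Q* - 7) = (1/2)(145)(24.1667) = 1752.0833.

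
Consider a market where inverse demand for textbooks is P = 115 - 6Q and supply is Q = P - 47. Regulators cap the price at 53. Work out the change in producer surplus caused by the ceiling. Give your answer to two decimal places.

Rewriting supply in inverse form: P = 47 + Q.
Free-market equilibrium: 115 - 6Q = 47 + Q gives Q* = 9.7143, P* = 56.7143.
At the ceiling price 53, quantity supplied is (53 - 47)/1 = 6; supply is the short side, so Q = 6 trades at P = 53.
PS goes from (1/2)(9.7143)(9.7143) = 47.1837 to 18 (computed as (53 - 47)(6) - (1/2)(1)(6)^2), a change of -29.1837.

-29.18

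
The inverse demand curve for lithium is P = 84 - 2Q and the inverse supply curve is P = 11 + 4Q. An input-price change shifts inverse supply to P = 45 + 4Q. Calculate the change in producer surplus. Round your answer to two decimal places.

Initial equilibrium: Q_0 = 12.1667, P_0 = 59.6667; CS_0 = (1/2)(12.1667)(24.3333) = 148.0278, PS_0 = (1/2)(12.1667)(48.6667) = 296.0556.
New equilibrium: 84 - 2Q = 45 + 4Q gives Q_1 = 6.5, P_1 = 71; CS_1 = 42.25, PS_1 = 84.5.
Change in producer surplus = 84.5 - 296.0556 = -211.5556.

-211.56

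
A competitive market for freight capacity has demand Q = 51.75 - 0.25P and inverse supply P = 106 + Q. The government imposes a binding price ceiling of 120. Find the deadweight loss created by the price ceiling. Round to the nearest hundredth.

Rewriting demand in inverse form: P = 207 - 4Q.
Free-market equilibrium: 207 - 4Q = 106 + Q gives Q* = 20.2, P* = 126.2.
At the ceiling price 120, quantity supplied is (120 - 106)/1 = 14; supply is the short side, so Q = 14 trades at P = 120.
At Q = 14 the demand price is 151 and the supply price is 120. Deadweight loss is the triangle between the curves from 14 to 20.2: (1/2)(151 - 120)(20.2 - 14) = 96.1.

96.10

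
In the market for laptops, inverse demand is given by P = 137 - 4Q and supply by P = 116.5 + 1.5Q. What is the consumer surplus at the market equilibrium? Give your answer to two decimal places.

27.79

Set 137 - 4Q = 116.5 + 1.5Q, which gives 20.5 = 5.5Q, so Q* = 3.7273 and P* = 137 - 4(3.7273) = 122.0909.
The demand choke price is 137, so CS = (1/2)(Q*)(137 - P*) = (1/2)(3.7273)(14.9091) = 27.7851.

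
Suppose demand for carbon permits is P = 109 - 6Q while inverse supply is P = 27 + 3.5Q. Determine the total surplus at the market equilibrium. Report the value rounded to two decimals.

Set 109 - 6Q = 27 + 3.5Q, which gives 82 = 9.5Q, so Q* = 8.6316 and P* = 109 - 6(8.6316) = 57.2105.
CS = (1/2)(8.6316)(51.7895) = 223.5125 and PS = (1/2)(8.6316)(30.2105) = 130.3823, so total surplus = 353.8947.

353.89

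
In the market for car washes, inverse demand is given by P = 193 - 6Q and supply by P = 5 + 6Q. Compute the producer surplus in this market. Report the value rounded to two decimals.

736.33

Equilibrium: 193 - 6Q = 5 + 6Q, so Q* = 15.6667 and P* = 99.
PS is the area between P* and the supply curve from 0 to Q*: (1/2)(15.6667)(94) = 736.3333.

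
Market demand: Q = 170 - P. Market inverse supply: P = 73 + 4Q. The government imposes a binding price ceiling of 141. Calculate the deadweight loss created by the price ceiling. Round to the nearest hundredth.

14.40

Rewriting demand in inverse form: P = 170 - Q.
Free-market equilibrium: 170 - Q = 73 + 4Q gives Q* = 19.4, P* = 150.6.
At the ceiling price 141, quantity supplied is (141 - 73)/4 = 17; supply is the short side, so Q = 17 trades at P = 141.
At Q = 17 the demand price is 153 and the supply price is 141. Deadweight loss is the triangle between the curves from 17 to 19.4: (1/2)(153 - 141)(19.4 - 17) = 14.4.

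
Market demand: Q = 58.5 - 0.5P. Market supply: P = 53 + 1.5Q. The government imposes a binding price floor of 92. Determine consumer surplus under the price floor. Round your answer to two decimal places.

156.25

Rewriting demand in inverse form: P = 117 - 2Q.
Without the control, 117 - 2Q = 53 + 1.5Q so Q* = 18.2857 and P* = 80.4286.
At the floor price 92, quantity demanded is (117 - 92)/2 = 12.5; demand is the short side, so Q = 12.5 trades at P = 92.
CS is the triangle under demand above 92: (1/2)(12.5)(117 - 92) = 156.25.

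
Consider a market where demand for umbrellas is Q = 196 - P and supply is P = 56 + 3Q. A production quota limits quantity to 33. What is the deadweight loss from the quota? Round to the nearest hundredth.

8.00

Rewriting demand in inverse form: P = 196 - Q.
Without the quota, 196 - Q = 56 + 3Q gives Q* = 35.
At Q = 33 the demand price is 196 - (33) = 163 and the supply price is 56 + 3(33) = 155.
Deadweight loss is the triangle between the curves from 33 to 35: (1/2)(163 - 155)(35 - 33) = 8.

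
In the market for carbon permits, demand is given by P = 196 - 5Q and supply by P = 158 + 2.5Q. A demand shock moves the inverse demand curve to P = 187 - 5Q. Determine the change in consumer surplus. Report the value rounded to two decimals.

Initial equilibrium: Q_0 = 5.0667, P_0 = 170.6667; CS_0 = (1/2)(5.0667)(25.3333) = 64.1778, PS_0 = (1/2)(5.0667)(12.6667) = 32.0889.
New equilibrium: 187 - 5Q = 158 + 2.5Q gives Q_1 = 3.8667, P_1 = 167.6667; CS_1 = 37.3778, PS_1 = 18.6889.
Change in consumer surplus = 37.3778 - 64.1778 = -26.8.

-26.80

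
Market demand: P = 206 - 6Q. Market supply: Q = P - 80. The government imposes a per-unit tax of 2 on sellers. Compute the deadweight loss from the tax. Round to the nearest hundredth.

0.29

Rewriting supply in inverse form: P = 80 + Q.
Without the tax, 206 - 6Q = 80 + Q so Q* = 18 and P* = 98.
With the tax, sellers need 2 more per unit: 206 - 6Q = 80 + Q + 2, so Q_t = 17.7143. Buyers pay P_b = 99.7143; sellers receive P_s = P_b - 2 = 97.7143.
The welfare triangle lost has base Q* - Q_t = 0.2857 and height t = 2, so DWL = (1/2)(0.2857)(2) = 0.2857.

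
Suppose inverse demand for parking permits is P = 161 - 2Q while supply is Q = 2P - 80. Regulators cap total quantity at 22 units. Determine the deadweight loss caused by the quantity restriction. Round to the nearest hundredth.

871.20

Rewriting supply in inverse form: P = 40 + 0.5Q.
Without the quota, 161 - 2Q = 40 + 0.5Q gives Q* = 48.4.
At Q = 22 the demand price is 161 - 2(22) = 117 and the supply price is 40 + 0.5(22) = 51.
Deadweight loss is the triangle between the curves from 22 to 48.4: (1/2)(117 - 51)(48.4 - 22) = 871.2.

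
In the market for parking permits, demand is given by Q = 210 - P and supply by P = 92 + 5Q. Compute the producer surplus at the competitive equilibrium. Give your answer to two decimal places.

Rewriting demand in inverse form: P = 210 - Q.
Equilibrium: 210 - Q = 92 + 5Q, so Q* = 19.6667 and P* = 190.3333.
Producer surplus is the triangle above supply below P*: (1/2)(19.6667)(190.3333 - 92) = (1/2)(19.6667)(98.3333) = 966.9444.

966.94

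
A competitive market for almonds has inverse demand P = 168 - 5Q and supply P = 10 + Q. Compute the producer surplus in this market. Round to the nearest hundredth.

Setting demand equal to supply, 158 = 6Q, so Q* = 26.3333 and P* = 36.3333.
The supply curve's price intercept is 10, so PS = (1/2)(Q*)(P* - 10) = (1/2)(26.3333)(26.3333) = 346.7222.

346.72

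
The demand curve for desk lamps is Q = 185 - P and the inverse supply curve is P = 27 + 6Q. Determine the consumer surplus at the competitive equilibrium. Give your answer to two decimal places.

254.73

Rewriting demand in inverse form: P = 185 - Q.
Equilibrium: 185 - Q = 27 + 6Q, so Q* = 22.5714 and P* = 162.4286.
Consumer surplus is the triangle under demand above P*: (1/2)(22.5714)(185 - 162.4286) = (1/2)(22.5714)(22.5714) = 254.7347.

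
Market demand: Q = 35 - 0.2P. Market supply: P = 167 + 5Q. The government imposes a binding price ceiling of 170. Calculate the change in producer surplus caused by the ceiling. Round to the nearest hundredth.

Rewriting demand in inverse form: P = 175 - 5Q.
Free-market equilibrium: 175 - 5Q = 167 + 5Q gives Q* = 0.8, P* = 171.
At P = 170, sellers supply (170 - 167)/5 = 0.6 while buyers want more, so the quantity traded is 0.6 at price 170.
PS goes from (1/2)(0.8)(4) = 1.6 to 0.9 (computed as (170 - 167)(0.6) - (1/2)(5)(0.6)^2), a change of -0.7.

-0.70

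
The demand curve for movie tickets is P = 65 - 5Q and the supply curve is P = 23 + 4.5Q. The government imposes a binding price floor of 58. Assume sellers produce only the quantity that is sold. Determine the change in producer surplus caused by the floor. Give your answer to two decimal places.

Free-market equilibrium: 65 - 5Q = 23 + 4.5Q gives Q* = 4.4211, P* = 42.8947.
At P = 58, buyers demand (65 - 58)/5 = 1.4 while sellers would supply more, so the quantity traded is 1.4 at price 58.
PS goes from (1/2)(4.4211)(19.8947) = 43.9778 to 44.59 (computed as (58 - 23)(1.4) - (1/2)(4.5)(1.4)^2), a change of 0.6122.

0.61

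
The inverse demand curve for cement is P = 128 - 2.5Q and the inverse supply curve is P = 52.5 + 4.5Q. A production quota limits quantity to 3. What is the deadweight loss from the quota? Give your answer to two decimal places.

212.16

Without the quota, 128 - 2.5Q = 52.5 + 4.5Q gives Q* = 10.7857.
At Q = 3 the demand price is 128 - 2.5(3) = 120.5 and the supply price is 52.5 + 4.5(3) = 66.
DWL = (1/2)(gap between curves at 3) x (Q* - 3) = (1/2)(54.5)(7.7857) = 212.1607.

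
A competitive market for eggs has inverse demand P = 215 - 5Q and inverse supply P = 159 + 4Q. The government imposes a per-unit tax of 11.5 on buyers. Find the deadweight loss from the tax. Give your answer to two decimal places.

Without the tax, 215 - 5Q = 159 + 4Q so Q* = 6.2222 and P* = 183.8889.
With the tax, buyers' net willingness to pay falls by 11.5: (215 - 11.5) - 5Q = 159 + 4Q, so Q_t = 4.9444. Buyers pay P_b = 190.2778; sellers receive P_s = P_b - 11.5 = 178.7778.
The welfare triangle lost has base Q* - Q_t = 1.2778 and height t = 11.5, so DWL = (1/2)(1.2778)(11.5) = 7.3472.

7.35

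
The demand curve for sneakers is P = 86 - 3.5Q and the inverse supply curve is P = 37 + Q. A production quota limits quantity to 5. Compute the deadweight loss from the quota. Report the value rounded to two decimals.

Unrestricted equilibrium: Q* = (86 - 37)/(3.5 + 1) = 10.8889.
At Q = 5 the demand price is 86 - 3.5(5) = 68.5 and the supply price is 37 + (5) = 42.
DWL = (1/2)(gap between curves at 5) x (Q* - 5) = (1/2)(26.5)(5.8889) = 78.0278.

78.03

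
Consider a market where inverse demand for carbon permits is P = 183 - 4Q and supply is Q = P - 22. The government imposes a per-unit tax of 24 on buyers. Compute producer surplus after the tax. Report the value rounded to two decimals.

Rewriting supply in inverse form: P = 22 + Q.
Pre-tax equilibrium: 183 - 4Q = 22 + Q gives Q* = 32.2, P* = 54.2.
With the tax, buyers' net willingness to pay falls by 24: (183 - 24) - 4Q = 22 + Q, so Q_t = 27.4. Buyers pay P_b = 73.4; sellers receive P_s = P_b - 24 = 49.4.
PS = (1/2)(Q_t)(P_s - 22) = (1/2)(27.4)(27.4) = 375.38.

375.38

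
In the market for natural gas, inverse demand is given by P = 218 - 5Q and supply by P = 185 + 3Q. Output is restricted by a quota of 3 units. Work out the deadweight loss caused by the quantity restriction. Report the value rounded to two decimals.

Without the quota, 218 - 5Q = 185 + 3Q gives Q* = 4.125.
At Q = 3 the demand price is 218 - 5(3) = 203 and the supply price is 185 + 3(3) = 194.
DWL = (1/2)(gap between curves at 3) x (Q* - 3) = (1/2)(9)(1.125) = 5.0625.

5.06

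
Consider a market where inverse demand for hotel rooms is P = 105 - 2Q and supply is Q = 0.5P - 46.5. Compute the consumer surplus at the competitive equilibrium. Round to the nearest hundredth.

9.00

Rewriting supply in inverse form: P = 93 + 2Q.
Setting demand equal to supply, 12 = 4Q, so Q* = 3 and P* = 99.
The demand choke price is 105, so CS = (1/2)(Q*)(105 - P*) = (1/2)(3)(6) = 9.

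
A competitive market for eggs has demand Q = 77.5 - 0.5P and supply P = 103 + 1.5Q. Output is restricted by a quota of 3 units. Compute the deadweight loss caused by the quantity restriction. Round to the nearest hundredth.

Rewriting demand in inverse form: P = 155 - 2Q.
Without the quota, 155 - 2Q = 103 + 1.5Q gives Q* = 14.8571.
At Q = 3 the demand price is 155 - 2(3) = 149 and the supply price is 103 + 1.5(3) = 107.5.
DWL = (1/2)(gap between curves at 3) x (Q* - 3) = (1/2)(41.5)(11.8571) = 246.0357.

246.04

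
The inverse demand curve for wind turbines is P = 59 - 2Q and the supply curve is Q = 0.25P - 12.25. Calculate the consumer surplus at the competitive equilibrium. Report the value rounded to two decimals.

2.78

Rewriting supply in inverse form: P = 49 + 4Q.
Set 59 - 2Q = 49 + 4Q, which gives 10 = 6Q, so Q* = 1.6667 and P* = 59 - 2(1.6667) = 55.6667.
Consumer surplus is the triangle under demand above P*: (1/2)(1.6667)(59 - 55.6667) = (1/2)(1.6667)(3.3333) = 2.7778.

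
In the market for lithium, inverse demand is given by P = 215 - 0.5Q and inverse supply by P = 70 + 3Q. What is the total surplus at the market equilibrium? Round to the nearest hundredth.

Set 215 - 0.5Q = 70 + 3Q, which gives 145 = 3.5Q, so Q* = 41.4286 and P* = 215 - 0.5(41.4286) = 194.2857.
Total surplus is the full triangle between the curves from 0 to Q*: (1/2)(41.4286)(215 - 70) = 3003.5714.

3003.57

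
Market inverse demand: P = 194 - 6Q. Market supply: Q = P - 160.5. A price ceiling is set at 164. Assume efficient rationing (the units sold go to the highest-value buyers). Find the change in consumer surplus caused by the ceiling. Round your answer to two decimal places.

-0.46

Rewriting supply in inverse form: P = 160.5 + Q.
Free-market equilibrium: 194 - 6Q = 160.5 + Q gives Q* = 4.7857, P* = 165.2857.
At P = 164, sellers supply (164 - 160.5)/1 = 3.5 while buyers want more, so the quantity traded is 3.5 at price 164.
CS goes from (1/2)(4.7857)(28.7143) = 68.7092 to 68.25 (computed as (194 - 164)(3.5) - (1/2)(6)(3.5)^2), a change of -0.4592.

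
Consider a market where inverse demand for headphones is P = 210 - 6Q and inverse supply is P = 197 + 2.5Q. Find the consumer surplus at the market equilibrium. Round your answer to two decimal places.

Equilibrium: 210 - 6Q = 197 + 2.5Q, so Q* = 1.5294 and P* = 200.8235.
The demand choke price is 210, so CS = (1/2)(Q*)(210 - P*) = (1/2)(1.5294)(9.1765) = 7.0173.

7.02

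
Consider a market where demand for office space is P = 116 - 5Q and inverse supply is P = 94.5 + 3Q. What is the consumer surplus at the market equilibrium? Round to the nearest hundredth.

18.06

Set 116 - 5Q = 94.5 + 3Q, which gives 21.5 = 8Q, so Q* = 2.6875 and P* = 116 - 5(2.6875) = 102.5625.
CS is the area between the demand curve and P* from 0 to Q*: (1/2)(2.6875)(13.4375) = 18.0566.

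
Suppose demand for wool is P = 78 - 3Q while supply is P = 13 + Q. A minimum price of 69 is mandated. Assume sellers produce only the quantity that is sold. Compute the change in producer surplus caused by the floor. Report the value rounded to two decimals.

31.47

Free-market equilibrium: 78 - 3Q = 13 + Q gives Q* = 16.25, P* = 29.25.
At the floor price 69, quantity demanded is (78 - 69)/3 = 3; demand is the short side, so Q = 3 trades at P = 69.
PS goes from (1/2)(16.25)(16.25) = 132.0312 to 163.5 (computed as (69 - 13)(3) - (1/2)(1)(3)^2), a change of 31.4688.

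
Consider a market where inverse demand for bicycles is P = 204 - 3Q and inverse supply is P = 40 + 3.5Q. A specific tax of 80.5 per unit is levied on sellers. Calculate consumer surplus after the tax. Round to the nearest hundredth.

Pre-tax equilibrium: 204 - 3Q = 40 + 3.5Q gives Q* = 25.2308, P* = 128.3077.
With the tax, sellers need 80.5 more per unit: 204 - 3Q = 40 + 3.5Q + 80.5, so Q_t = 12.8462. Buyers pay P_b = 165.4615; sellers receive P_s = P_b - 80.5 = 84.9615.
Consumer surplus is the triangle under demand above P_b: (1/2)(12.8462)(204 - 165.4615) = 247.5355.

247.54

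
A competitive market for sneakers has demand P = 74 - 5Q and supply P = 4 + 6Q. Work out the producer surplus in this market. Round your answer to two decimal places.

121.49

Setting demand equal to supply, 70 = 11Q, so Q* = 6.3636 and P* = 42.1818.
The supply curve's price intercept is 4, so PS = (1/2)(Q*)(P* - 4) = (1/2)(6.3636)(38.1818) = 121.4876.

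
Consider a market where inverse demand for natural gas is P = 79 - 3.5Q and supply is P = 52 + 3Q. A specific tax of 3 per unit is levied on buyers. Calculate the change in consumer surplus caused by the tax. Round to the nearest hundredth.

Pre-tax equilibrium: 79 - 3.5Q = 52 + 3Q gives Q* = 4.1538, P* = 64.4615.
A tax on buyers shifts demand down by 3: (79 - 3) - 3.5Q = 52 + 3Q, so Q_t = 3.6923. Buyers pay P_b = 66.0769; sellers receive P_s = P_b - 3 = 63.0769.
CS falls from (1/2)(4.1538)(14.5385) = 30.1953 to (1/2)(3.6923)(12.9231) = 23.858, a change of -6.3373.

-6.34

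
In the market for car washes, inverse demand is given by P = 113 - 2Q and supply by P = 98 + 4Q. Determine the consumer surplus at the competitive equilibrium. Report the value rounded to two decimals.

6.25

Equilibrium: 113 - 2Q = 98 + 4Q, so Q* = 2.5 and P* = 108.
The demand choke price is 113, so CS = (1/2)(Q*)(113 - P*) = (1/2)(2.5)(5) = 6.25.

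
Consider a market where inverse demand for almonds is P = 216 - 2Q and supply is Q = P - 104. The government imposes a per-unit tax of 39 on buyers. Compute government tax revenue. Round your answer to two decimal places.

Rewriting supply in inverse form: P = 104 + Q.
Pre-tax equilibrium: 216 - 2Q = 104 + Q gives Q* = 37.3333, P* = 141.3333.
With the tax, buyers' net willingness to pay falls by 39: (216 - 39) - 2Q = 104 + Q, so Q_t = 24.3333. Buyers pay P_b = 167.3333; sellers receive P_s = P_b - 39 = 128.3333.
Tax revenue = t x Q_t = 39 x 24.3333 = 949.

949.00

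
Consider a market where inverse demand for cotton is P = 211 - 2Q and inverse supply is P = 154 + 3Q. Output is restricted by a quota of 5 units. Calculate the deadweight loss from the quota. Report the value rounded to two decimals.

102.40

Without the quota, 211 - 2Q = 154 + 3Q gives Q* = 11.4.
At Q = 5 the demand price is 211 - 2(5) = 201 and the supply price is 154 + 3(5) = 169.
DWL = (1/2)(gap between curves at 5) x (Q* - 5) = (1/2)(32)(6.4) = 102.4.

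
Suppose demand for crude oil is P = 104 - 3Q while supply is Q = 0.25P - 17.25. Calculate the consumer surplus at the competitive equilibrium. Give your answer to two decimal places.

37.50

Rewriting supply in inverse form: P = 69 + 4Q.
Equilibrium: 104 - 3Q = 69 + 4Q, so Q* = 5 and P* = 89.
Consumer surplus is the triangle under demand above P*: (1/2)(5)(104 - 89) = (1/2)(5)(15) = 37.5.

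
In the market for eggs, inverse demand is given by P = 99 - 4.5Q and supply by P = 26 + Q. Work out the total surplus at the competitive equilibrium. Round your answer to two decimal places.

484.45

Setting demand equal to supply, 73 = 5.5Q, so Q* = 13.2727 and P* = 39.2727.
Total surplus is the full triangle between the curves from 0 to Q*: (1/2)(13.2727)(99 - 26) = 484.4545.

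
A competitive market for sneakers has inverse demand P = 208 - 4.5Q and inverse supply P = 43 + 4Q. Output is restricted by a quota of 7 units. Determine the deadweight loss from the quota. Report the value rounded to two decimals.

Without the quota, 208 - 4.5Q = 43 + 4Q gives Q* = 19.4118.
At Q = 7 the demand price is 208 - 4.5(7) = 176.5 and the supply price is 43 + 4(7) = 71.
Deadweight loss is the triangle between the curves from 7 to 19.4118: (1/2)(176.5 - 71)(19.4118 - 7) = 654.7206.

654.72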